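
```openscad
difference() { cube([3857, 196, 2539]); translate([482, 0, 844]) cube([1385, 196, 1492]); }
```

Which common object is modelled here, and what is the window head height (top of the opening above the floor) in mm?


A wall with a window opening. The window head height is 2336 mm.

A wall with a rectangular opening subtracted — a window. Sill at z = 844, opening 1492 mm tall, so the head is at 844 + 1492 = 2336 mm.


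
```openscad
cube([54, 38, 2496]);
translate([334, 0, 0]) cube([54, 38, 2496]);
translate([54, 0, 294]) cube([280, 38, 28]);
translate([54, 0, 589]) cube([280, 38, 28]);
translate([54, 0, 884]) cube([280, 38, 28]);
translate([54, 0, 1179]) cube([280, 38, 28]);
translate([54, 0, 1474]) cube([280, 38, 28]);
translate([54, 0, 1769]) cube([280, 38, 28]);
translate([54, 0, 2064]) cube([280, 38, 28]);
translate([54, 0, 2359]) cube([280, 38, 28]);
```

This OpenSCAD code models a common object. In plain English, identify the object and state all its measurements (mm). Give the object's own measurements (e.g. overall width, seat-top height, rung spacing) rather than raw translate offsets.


A straight ladder. Two 54×38 mm vertical rails, 2496 mm tall, stand 388 mm apart (outside-to-outside) with their front faces coplanar on the −y side. 8 rungs, each 38 mm deep and 28 mm tall, span between the inner faces of the rails, front faces flush with the rails. The lowest rung's underside is at z = 294 mm and rungs are spaced 295 mm apart (underside to underside).


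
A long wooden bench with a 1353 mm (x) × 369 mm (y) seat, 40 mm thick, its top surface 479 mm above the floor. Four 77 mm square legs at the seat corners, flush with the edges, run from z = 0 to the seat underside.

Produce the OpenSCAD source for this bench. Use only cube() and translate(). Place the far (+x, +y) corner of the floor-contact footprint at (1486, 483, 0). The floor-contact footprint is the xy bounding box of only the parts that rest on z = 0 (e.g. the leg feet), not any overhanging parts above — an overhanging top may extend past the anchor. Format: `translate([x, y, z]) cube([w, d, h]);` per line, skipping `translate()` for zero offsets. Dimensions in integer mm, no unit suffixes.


// leg_h = 479 − 40 = 439
translate([133, 114, 439]) cube([1353, 369, 40]);
translate([133, 114, 0]) cube([77, 77, 439]);
translate([133, 406, 0]) cube([77, 77, 439]);
translate([1409, 114, 0]) cube([77, 77, 439]);
translate([1409, 406, 0]) cube([77, 77, 439]);


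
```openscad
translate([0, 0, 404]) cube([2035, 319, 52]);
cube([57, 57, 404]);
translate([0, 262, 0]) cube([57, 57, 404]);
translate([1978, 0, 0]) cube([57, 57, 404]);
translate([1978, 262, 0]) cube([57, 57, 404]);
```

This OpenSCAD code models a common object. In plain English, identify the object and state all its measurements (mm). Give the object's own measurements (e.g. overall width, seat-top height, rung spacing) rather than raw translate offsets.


A bench: a 2035×319 mm seat slab, 52 mm thick, top at z = 456 mm, on four 57×57 mm square legs flush with the seat corners and standing on z = 0.


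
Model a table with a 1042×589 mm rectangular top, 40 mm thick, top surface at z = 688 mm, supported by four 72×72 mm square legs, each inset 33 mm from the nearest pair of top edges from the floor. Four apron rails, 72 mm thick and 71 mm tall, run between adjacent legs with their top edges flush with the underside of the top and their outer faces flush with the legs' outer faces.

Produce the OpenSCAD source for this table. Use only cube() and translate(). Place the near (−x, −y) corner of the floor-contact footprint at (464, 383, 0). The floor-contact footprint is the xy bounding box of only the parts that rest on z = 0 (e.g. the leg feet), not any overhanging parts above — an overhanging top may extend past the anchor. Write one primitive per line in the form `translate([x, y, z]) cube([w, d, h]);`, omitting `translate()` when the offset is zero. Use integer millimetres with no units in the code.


translate([431, 350, 648]) cube([1042, 589, 40]);
translate([464, 383, 0]) cube([72, 72, 648]);
translate([1368, 383, 0]) cube([72, 72, 648]);
translate([464, 834, 0]) cube([72, 72, 648]);
translate([1368, 834, 0]) cube([72, 72, 648]);
translate([536, 383, 577]) cube([832, 72, 71]);
translate([536, 834, 577]) cube([832, 72, 71]);
translate([464, 455, 577]) cube([72, 379, 71]);
translate([1368, 455, 577]) cube([72, 379, 71]);


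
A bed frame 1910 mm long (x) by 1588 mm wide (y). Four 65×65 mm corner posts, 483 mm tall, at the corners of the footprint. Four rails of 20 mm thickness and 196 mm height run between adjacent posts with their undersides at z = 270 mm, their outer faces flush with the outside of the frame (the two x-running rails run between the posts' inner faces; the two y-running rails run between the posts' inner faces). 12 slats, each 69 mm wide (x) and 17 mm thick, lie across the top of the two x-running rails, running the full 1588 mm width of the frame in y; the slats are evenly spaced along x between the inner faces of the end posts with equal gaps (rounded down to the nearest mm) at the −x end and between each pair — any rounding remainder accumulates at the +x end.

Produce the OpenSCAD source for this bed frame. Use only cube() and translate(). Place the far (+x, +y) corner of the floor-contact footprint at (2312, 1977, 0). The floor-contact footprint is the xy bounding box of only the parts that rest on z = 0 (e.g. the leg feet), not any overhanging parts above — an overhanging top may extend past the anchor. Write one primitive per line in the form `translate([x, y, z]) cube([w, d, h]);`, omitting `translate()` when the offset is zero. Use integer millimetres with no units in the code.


// slat z = rail_z + rail_h = 270 + 196 = 466
// slat gap = ⌊(1780 − 12·69) / 13⌋ = 73
translate([402, 389, 0]) cube([65, 65, 483]);
translate([402, 1912, 0]) cube([65, 65, 483]);
translate([2247, 389, 0]) cube([65, 65, 483]);
translate([2247, 1912, 0]) cube([65, 65, 483]);
translate([467, 389, 270]) cube([1780, 20, 196]);
translate([467, 1957, 270]) cube([1780, 20, 196]);
translate([402, 454, 270]) cube([20, 1458, 196]);
translate([2292, 454, 270]) cube([20, 1458, 196]);
translate([540, 389, 466]) cube([69, 1588, 17]);
translate([682, 389, 466]) cube([69, 1588, 17]);
translate([824, 389, 466]) cube([69, 1588, 17]);
translate([966, 389, 466]) cube([69, 1588, 17]);
translate([1108, 389, 466]) cube([69, 1588, 17]);
translate([1250, 389, 466]) cube([69, 1588, 17]);
translate([1392, 389, 466]) cube([69, 1588, 17]);
translate([1534, 389, 466]) cube([69, 1588, 17]);
translate([1676, 389, 466]) cube([69, 1588, 17]);
translate([1818, 389, 466]) cube([69, 1588, 17]);
translate([1960, 389, 466]) cube([69, 1588, 17]);
translate([2102, 389, 466]) cube([69, 1588, 17]);


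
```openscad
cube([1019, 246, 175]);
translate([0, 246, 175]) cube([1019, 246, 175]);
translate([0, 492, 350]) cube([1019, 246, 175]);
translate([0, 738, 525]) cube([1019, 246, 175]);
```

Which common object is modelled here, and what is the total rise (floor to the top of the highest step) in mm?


A staircase. The total rise is 700 mm.

4 identical blocks, each offset up and back from the previous — a staircase. Each step is 175 mm tall and there are 4 of them, so the total rise is 4 × 175 = 700 mm.


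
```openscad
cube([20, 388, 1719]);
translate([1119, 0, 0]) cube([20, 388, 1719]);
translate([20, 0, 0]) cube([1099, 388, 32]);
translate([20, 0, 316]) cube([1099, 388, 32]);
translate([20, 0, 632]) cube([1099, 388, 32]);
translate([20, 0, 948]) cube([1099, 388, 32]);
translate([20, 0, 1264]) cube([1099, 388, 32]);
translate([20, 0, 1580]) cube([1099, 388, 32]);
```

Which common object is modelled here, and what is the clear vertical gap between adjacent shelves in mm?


A bookshelf. The clear shelf gap is 284 mm.

Two tall side panels with 6 horizontal boards between them — a bookshelf. The first two shelf undersides are at z = 0 and z = 316; with shelf thickness 32, the clear gap is 316 − 0 − 32 = 284 mm.


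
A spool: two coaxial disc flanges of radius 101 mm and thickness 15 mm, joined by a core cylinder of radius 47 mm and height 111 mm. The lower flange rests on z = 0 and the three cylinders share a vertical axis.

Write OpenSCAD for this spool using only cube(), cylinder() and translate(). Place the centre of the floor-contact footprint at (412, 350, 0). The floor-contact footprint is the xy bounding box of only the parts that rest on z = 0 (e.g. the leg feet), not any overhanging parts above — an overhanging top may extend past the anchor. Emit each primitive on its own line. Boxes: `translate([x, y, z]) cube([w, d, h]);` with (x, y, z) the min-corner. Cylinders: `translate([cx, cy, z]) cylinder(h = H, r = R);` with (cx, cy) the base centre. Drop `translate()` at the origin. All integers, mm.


translate([412, 350, 0]) cylinder(h = 15, r = 101);
translate([412, 350, 15]) cylinder(h = 111, r = 47);
translate([412, 350, 126]) cylinder(h = 15, r = 101);


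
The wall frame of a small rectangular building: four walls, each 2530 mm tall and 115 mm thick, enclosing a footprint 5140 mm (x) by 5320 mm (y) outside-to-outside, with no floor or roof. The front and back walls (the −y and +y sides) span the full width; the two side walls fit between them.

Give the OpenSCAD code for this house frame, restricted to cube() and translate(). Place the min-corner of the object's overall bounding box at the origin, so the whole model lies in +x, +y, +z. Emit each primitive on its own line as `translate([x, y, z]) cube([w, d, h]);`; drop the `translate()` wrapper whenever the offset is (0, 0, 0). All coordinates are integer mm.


cube([5140, 115, 2530]);
translate([0, 5205, 0]) cube([5140, 115, 2530]);
translate([0, 115, 0]) cube([115, 5090, 2530]);
translate([5025, 115, 0]) cube([115, 5090, 2530]);


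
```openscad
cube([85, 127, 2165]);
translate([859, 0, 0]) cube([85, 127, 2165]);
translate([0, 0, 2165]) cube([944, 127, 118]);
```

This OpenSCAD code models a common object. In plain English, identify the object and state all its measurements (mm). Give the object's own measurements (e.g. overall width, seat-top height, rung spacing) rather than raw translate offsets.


A door frame. The clear opening is 774 mm wide and 2165 mm high. Two 85 mm wide jambs, 127 mm deep, stand either side of the opening from the floor to the top of the opening. A 118 mm thick head sits across the top of both jambs, spanning the full outside width of the frame.


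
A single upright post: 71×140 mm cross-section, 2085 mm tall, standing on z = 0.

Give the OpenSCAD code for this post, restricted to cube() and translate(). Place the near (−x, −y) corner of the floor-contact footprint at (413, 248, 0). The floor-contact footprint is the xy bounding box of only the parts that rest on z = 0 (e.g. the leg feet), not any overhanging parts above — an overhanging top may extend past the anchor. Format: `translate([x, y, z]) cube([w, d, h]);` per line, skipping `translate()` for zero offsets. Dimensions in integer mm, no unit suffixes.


translate([413, 248, 0]) cube([71, 140, 2085]);


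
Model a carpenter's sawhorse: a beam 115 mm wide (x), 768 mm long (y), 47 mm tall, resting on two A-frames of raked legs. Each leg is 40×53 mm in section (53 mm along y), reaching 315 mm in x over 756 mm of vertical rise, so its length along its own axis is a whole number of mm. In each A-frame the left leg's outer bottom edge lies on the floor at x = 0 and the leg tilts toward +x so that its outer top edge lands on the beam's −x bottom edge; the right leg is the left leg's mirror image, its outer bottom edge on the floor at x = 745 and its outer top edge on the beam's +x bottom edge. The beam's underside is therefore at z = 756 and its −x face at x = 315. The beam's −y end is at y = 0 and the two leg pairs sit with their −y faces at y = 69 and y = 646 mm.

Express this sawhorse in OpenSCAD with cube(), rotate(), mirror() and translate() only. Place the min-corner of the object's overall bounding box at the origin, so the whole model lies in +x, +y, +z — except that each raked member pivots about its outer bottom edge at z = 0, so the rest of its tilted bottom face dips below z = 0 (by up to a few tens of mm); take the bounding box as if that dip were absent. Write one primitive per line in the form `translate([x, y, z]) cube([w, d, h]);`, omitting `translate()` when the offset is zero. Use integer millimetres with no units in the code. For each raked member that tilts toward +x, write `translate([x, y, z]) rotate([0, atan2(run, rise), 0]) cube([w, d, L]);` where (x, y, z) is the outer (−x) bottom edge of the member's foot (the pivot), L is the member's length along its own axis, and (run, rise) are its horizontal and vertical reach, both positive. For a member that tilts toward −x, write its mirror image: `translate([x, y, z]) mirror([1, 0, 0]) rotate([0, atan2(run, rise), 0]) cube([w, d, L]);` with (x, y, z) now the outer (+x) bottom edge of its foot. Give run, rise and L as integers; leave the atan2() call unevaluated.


translate([315, 0, 756]) cube([115, 768, 47]);
translate([0, 69, 0]) rotate([0, atan2(315, 756), 0]) cube([40, 53, 819]);
translate([745, 69, 0]) mirror([1, 0, 0]) rotate([0, atan2(315, 756), 0]) cube([40, 53, 819]);
translate([0, 646, 0]) rotate([0, atan2(315, 756), 0]) cube([40, 53, 819]);
translate([745, 646, 0]) mirror([1, 0, 0]) rotate([0, atan2(315, 756), 0]) cube([40, 53, 819]);


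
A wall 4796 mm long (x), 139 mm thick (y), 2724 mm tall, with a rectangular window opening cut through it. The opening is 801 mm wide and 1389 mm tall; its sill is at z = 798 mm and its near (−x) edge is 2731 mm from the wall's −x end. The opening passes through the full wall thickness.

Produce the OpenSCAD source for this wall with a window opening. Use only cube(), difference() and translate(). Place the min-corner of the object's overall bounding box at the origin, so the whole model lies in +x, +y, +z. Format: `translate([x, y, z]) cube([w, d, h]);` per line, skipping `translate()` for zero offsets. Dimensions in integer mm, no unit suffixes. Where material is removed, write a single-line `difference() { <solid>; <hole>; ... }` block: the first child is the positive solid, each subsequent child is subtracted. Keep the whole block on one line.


difference() { cube([4796, 139, 2724]); translate([2731, 0, 798]) cube([801, 139, 1389]); }


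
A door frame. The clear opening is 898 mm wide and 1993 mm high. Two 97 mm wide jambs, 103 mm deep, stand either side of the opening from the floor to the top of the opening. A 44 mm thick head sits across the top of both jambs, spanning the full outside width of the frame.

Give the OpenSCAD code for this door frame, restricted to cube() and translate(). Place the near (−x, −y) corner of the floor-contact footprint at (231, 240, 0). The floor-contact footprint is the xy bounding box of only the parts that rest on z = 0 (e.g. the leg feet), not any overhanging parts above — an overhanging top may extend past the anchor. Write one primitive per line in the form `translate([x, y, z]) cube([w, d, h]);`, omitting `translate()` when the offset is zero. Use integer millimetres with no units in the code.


translate([231, 240, 0]) cube([97, 103, 1993]);
translate([1226, 240, 0]) cube([97, 103, 1993]);
translate([231, 240, 1993]) cube([1092, 103, 44]);


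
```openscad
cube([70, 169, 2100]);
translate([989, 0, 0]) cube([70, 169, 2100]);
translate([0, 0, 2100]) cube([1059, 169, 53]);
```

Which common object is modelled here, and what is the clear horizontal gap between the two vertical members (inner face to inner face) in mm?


A door frame. The clear opening width is 919 mm.

Two 2100 mm tall posts with a header on top — a door frame. The left jamb is 70 mm wide at x = 0; the right jamb starts at x = 989. The clear opening is 989 − 70 = 919 mm.


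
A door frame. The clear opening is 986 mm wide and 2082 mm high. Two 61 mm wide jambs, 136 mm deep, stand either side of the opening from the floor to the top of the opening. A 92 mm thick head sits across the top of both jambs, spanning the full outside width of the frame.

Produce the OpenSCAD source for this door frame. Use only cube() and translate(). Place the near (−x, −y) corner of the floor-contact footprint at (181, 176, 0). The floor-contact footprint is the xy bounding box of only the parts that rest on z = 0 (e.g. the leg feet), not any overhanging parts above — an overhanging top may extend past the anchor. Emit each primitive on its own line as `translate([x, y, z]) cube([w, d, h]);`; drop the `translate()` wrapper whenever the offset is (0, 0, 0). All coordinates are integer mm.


translate([181, 176, 0]) cube([61, 136, 2082]);
translate([1228, 176, 0]) cube([61, 136, 2082]);
translate([181, 176, 2082]) cube([1108, 136, 92]);


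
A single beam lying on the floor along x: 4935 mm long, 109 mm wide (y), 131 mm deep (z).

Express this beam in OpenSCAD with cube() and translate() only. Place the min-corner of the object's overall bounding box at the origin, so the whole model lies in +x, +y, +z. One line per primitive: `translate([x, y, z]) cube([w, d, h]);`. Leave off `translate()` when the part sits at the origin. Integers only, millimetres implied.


cube([4935, 109, 131]);


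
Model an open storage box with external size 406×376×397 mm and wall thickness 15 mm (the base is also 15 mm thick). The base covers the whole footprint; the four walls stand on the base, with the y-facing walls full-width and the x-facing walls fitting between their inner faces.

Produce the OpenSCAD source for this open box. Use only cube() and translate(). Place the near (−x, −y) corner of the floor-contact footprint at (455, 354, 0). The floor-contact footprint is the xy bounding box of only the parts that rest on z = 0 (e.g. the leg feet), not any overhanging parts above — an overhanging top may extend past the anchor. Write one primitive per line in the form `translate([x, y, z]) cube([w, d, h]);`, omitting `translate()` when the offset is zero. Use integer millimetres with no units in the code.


translate([455, 354, 0]) cube([406, 376, 15]);
translate([455, 354, 15]) cube([406, 15, 382]);
translate([455, 715, 15]) cube([406, 15, 382]);
translate([455, 369, 15]) cube([15, 346, 382]);
translate([846, 369, 15]) cube([15, 346, 382]);


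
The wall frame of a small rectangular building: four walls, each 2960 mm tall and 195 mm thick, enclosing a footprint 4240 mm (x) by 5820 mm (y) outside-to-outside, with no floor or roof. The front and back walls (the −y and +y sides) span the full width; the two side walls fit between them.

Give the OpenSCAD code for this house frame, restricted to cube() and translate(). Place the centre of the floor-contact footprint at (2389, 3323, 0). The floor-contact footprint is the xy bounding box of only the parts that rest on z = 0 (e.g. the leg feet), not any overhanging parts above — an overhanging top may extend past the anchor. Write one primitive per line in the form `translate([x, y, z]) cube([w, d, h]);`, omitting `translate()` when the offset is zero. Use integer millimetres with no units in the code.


translate([269, 413, 0]) cube([4240, 195, 2960]);
translate([269, 6038, 0]) cube([4240, 195, 2960]);
translate([269, 608, 0]) cube([195, 5430, 2960]);
translate([4314, 608, 0]) cube([195, 5430, 2960]);


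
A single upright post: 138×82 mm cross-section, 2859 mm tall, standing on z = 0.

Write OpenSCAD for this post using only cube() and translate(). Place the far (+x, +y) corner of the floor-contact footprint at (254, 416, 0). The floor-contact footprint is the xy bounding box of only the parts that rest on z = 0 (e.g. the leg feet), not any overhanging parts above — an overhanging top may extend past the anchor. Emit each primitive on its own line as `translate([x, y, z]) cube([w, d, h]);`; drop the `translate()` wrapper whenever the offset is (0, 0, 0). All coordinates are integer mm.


translate([116, 334, 0]) cube([138, 82, 2859]);


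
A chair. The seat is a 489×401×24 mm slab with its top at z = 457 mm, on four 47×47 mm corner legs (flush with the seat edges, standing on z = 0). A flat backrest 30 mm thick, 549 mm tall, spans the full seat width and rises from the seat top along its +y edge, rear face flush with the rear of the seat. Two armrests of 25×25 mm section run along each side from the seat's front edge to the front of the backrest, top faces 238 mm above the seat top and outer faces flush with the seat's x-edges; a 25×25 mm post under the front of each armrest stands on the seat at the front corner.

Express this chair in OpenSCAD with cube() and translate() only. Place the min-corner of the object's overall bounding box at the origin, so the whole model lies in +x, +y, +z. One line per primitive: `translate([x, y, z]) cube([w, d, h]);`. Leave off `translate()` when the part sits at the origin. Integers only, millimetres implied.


translate([0, 0, 433]) cube([489, 401, 24]);
cube([47, 47, 433]);
translate([442, 0, 0]) cube([47, 47, 433]);
translate([0, 354, 0]) cube([47, 47, 433]);
translate([442, 354, 0]) cube([47, 47, 433]);
translate([0, 371, 457]) cube([489, 30, 549]);
translate([0, 0, 670]) cube([25, 371, 25]);
translate([464, 0, 670]) cube([25, 371, 25]);
translate([0, 0, 457]) cube([25, 25, 213]);
translate([464, 0, 457]) cube([25, 25, 213]);


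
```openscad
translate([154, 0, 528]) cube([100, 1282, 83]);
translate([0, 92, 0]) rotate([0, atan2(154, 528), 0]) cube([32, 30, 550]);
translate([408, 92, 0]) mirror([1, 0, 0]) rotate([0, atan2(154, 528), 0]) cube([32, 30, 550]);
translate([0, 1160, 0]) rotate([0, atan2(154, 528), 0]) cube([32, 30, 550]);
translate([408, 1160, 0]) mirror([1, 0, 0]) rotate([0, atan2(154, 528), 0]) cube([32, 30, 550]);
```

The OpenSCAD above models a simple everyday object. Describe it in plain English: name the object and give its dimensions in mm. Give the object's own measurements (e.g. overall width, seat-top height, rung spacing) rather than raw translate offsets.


A sawhorse. A 100×1282×83 mm beam (x, y, z) sits on two A-frame leg pairs. Each pair is two raked legs of 32×30 mm section (30 mm along y) splaying symmetrically in x. Each leg rises 528 mm vertically over 154 mm of horizontal reach and is 550 mm long along its own axis. Every leg's outer bottom edge rests on the floor and its outer top edge meets a bottom edge of the beam — the left legs (tilting toward +x) meet the beam's −x bottom edge, the right legs (their mirror images, tilting toward −x) meet its +x bottom edge — so the leg tops tuck under the beam, the beam's underside is 528 mm above the floor, and the feet are 408 mm apart outside-to-outside with the beam centred between them. The two leg pairs are set in 92 mm from either end of the beam.


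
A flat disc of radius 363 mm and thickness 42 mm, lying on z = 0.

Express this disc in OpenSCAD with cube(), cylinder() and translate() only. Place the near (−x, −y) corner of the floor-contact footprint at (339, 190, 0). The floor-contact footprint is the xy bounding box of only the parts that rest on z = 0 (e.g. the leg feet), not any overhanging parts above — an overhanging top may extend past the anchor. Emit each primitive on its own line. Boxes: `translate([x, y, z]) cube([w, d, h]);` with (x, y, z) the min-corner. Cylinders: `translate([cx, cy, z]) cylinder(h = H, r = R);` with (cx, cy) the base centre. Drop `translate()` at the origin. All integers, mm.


translate([702, 553, 0]) cylinder(h = 42, r = 363);


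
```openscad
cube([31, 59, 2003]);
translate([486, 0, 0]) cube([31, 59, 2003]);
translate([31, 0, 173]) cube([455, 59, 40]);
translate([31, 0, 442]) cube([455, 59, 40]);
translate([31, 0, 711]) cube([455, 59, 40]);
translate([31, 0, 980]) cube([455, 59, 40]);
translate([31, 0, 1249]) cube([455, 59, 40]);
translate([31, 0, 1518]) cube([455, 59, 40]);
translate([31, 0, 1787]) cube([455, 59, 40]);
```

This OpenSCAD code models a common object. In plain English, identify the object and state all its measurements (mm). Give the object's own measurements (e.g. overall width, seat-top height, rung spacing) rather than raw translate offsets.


A straight ladder. Two 31×59 mm vertical rails, 2003 mm tall, stand 517 mm apart (outside-to-outside) with their front faces coplanar on the −y side. 7 rungs, each 59 mm deep and 40 mm tall, span between the inner faces of the rails, front faces flush with the rails. The lowest rung's underside is at z = 173 mm and rungs are spaced 269 mm apart (underside to underside).


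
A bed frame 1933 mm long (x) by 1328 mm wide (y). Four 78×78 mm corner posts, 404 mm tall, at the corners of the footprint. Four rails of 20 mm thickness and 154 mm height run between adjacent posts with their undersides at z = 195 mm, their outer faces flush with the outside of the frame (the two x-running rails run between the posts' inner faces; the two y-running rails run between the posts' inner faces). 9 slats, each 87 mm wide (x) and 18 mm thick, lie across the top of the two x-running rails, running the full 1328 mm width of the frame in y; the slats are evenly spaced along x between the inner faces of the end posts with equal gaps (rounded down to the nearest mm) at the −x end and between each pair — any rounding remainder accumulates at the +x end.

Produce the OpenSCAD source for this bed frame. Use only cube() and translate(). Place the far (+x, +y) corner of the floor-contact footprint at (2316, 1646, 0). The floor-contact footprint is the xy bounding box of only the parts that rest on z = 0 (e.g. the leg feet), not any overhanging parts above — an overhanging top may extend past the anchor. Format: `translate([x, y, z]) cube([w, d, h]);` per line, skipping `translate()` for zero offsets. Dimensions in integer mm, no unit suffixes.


translate([383, 318, 0]) cube([78, 78, 404]);
translate([383, 1568, 0]) cube([78, 78, 404]);
translate([2238, 318, 0]) cube([78, 78, 404]);
translate([2238, 1568, 0]) cube([78, 78, 404]);
translate([461, 318, 195]) cube([1777, 20, 154]);
translate([461, 1626, 195]) cube([1777, 20, 154]);
translate([383, 396, 195]) cube([20, 1172, 154]);
translate([2296, 396, 195]) cube([20, 1172, 154]);
translate([560, 318, 349]) cube([87, 1328, 18]);
translate([746, 318, 349]) cube([87, 1328, 18]);
translate([932, 318, 349]) cube([87, 1328, 18]);
translate([1118, 318, 349]) cube([87, 1328, 18]);
translate([1304, 318, 349]) cube([87, 1328, 18]);
translate([1490, 318, 349]) cube([87, 1328, 18]);
translate([1676, 318, 349]) cube([87, 1328, 18]);
translate([1862, 318, 349]) cube([87, 1328, 18]);
translate([2048, 318, 349]) cube([87, 1328, 18]);


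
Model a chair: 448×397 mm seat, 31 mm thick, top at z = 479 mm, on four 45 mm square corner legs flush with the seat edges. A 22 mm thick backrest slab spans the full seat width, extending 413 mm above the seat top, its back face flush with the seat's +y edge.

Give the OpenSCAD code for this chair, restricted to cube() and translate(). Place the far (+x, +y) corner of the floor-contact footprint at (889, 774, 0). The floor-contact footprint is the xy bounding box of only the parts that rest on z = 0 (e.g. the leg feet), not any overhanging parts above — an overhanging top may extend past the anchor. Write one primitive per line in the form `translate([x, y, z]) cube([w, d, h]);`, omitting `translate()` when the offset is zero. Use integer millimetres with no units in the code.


// leg_h = 479 - 31 = 448
translate([441, 377, 448]) cube([448, 397, 31]);
translate([441, 377, 0]) cube([45, 45, 448]);
translate([844, 377, 0]) cube([45, 45, 448]);
translate([441, 729, 0]) cube([45, 45, 448]);
translate([844, 729, 0]) cube([45, 45, 448]);
translate([441, 752, 479]) cube([448, 22, 413]);


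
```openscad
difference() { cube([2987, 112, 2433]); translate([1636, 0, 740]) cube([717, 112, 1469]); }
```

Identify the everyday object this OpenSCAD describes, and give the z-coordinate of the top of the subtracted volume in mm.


A wall with a window opening. The window head height is 2209 mm.

A wall with a rectangular opening subtracted — a window. Sill at z = 740, opening 1469 mm tall, so the head is at 740 + 1469 = 2209 mm.


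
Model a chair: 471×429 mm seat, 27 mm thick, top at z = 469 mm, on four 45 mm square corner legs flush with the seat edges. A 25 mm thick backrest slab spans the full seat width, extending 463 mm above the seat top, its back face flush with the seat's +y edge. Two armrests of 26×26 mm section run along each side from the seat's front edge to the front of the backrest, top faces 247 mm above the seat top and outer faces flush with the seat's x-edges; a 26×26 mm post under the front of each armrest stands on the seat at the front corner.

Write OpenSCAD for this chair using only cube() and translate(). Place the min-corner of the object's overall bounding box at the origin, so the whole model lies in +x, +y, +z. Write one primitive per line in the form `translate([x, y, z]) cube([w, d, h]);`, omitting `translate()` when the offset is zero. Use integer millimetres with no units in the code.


translate([0, 0, 442]) cube([471, 429, 27]);
cube([45, 45, 442]);
translate([426, 0, 0]) cube([45, 45, 442]);
translate([0, 384, 0]) cube([45, 45, 442]);
translate([426, 384, 0]) cube([45, 45, 442]);
translate([0, 404, 469]) cube([471, 25, 463]);
translate([0, 0, 690]) cube([26, 404, 26]);
translate([445, 0, 690]) cube([26, 404, 26]);
translate([0, 0, 469]) cube([26, 26, 221]);
translate([445, 0, 469]) cube([26, 26, 221]);


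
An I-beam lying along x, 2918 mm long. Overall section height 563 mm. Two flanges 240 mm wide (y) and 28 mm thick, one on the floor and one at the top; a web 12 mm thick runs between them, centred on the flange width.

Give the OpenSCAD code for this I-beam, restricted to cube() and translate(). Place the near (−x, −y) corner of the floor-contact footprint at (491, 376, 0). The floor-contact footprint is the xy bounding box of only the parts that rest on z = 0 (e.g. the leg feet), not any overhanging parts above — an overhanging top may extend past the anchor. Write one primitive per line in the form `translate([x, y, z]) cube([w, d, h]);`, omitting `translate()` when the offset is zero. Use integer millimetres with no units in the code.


translate([491, 376, 0]) cube([2918, 240, 28]);
translate([491, 490, 28]) cube([2918, 12, 507]);
translate([491, 376, 535]) cube([2918, 240, 28]);


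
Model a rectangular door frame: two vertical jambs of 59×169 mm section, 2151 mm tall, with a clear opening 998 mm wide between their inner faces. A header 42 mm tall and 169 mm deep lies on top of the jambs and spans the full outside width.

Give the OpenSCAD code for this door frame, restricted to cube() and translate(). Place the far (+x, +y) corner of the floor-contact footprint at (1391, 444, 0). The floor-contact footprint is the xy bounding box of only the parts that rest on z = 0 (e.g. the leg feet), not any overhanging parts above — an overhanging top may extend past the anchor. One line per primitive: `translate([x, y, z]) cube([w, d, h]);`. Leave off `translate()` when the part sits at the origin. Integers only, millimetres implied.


translate([275, 275, 0]) cube([59, 169, 2151]);
translate([1332, 275, 0]) cube([59, 169, 2151]);
translate([275, 275, 2151]) cube([1116, 169, 42]);


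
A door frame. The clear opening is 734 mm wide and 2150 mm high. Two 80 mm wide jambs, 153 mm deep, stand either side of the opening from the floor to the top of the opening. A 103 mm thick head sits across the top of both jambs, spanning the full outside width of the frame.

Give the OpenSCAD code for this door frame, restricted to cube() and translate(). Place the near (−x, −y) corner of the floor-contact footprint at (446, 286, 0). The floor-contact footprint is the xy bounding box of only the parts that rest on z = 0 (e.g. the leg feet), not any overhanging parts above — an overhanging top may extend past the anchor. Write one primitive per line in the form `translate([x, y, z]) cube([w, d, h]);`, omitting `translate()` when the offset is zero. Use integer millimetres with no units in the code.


translate([446, 286, 0]) cube([80, 153, 2150]);
translate([1260, 286, 0]) cube([80, 153, 2150]);
translate([446, 286, 2150]) cube([894, 153, 103]);


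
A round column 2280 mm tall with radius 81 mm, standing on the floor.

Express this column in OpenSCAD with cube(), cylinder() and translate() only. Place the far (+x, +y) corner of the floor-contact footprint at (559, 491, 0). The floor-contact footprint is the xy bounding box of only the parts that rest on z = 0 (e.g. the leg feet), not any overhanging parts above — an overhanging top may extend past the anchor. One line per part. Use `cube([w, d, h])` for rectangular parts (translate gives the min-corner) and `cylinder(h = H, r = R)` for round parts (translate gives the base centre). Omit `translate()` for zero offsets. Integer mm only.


translate([478, 410, 0]) cylinder(h = 2280, r = 81);


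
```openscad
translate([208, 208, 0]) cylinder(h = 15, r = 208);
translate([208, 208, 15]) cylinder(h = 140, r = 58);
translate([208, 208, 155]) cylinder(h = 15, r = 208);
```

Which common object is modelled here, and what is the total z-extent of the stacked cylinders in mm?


A spool. The overall height is 170 mm.

Three coaxial cylinders, large–small–large — a spool. Two 15 mm flanges and a 140 mm core give 15 + 140 + 15 = 170 mm.


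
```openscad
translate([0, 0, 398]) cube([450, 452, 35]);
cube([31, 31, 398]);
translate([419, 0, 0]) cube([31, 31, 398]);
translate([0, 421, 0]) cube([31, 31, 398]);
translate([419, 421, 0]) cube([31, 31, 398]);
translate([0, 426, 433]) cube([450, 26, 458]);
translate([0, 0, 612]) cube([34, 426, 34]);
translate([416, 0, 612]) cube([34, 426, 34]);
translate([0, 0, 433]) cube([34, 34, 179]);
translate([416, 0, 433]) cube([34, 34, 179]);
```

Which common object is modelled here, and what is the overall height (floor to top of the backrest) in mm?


A chair. The overall height is 891 mm.

A slab on four corner posts with a tall panel at the back — a chair. The seat slab sits at z = 398 with thickness 35, and the 458 mm backrest starts at the seat top, so the overall height is 398 + 35 + 458 = 891 mm.


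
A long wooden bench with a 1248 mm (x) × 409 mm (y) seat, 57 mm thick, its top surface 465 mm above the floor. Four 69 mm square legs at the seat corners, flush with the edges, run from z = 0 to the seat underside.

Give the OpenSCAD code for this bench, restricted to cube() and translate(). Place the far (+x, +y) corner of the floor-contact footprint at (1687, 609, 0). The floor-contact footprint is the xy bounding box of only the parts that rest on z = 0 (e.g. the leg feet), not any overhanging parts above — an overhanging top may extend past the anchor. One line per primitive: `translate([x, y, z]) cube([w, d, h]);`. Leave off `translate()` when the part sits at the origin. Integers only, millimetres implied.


translate([439, 200, 408]) cube([1248, 409, 57]);
translate([439, 200, 0]) cube([69, 69, 408]);
translate([439, 540, 0]) cube([69, 69, 408]);
translate([1618, 200, 0]) cube([69, 69, 408]);
translate([1618, 540, 0]) cube([69, 69, 408]);


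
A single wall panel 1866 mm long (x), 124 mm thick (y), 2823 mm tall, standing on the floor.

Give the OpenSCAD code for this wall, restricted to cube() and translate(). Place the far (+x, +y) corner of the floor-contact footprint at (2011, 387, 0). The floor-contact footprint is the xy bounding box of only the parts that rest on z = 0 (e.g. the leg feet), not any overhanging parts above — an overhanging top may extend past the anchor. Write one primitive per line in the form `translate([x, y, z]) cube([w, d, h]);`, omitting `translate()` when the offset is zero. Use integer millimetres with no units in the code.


translate([145, 263, 0]) cube([1866, 124, 2823]);


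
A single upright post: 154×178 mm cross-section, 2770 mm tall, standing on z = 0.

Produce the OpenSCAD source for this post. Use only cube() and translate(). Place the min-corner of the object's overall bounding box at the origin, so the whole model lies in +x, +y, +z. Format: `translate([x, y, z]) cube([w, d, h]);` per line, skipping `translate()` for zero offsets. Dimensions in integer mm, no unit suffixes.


cube([154, 178, 2770]);


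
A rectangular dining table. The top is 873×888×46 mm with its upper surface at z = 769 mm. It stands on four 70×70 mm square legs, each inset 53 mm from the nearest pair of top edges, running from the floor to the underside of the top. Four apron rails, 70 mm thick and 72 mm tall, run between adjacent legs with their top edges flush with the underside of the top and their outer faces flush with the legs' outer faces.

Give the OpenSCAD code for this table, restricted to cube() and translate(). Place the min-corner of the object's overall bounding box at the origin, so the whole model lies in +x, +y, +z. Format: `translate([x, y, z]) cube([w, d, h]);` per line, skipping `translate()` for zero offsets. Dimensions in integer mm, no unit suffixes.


translate([0, 0, 723]) cube([873, 888, 46]);
translate([53, 53, 0]) cube([70, 70, 723]);
translate([750, 53, 0]) cube([70, 70, 723]);
translate([53, 765, 0]) cube([70, 70, 723]);
translate([750, 765, 0]) cube([70, 70, 723]);
translate([123, 53, 651]) cube([627, 70, 72]);
translate([123, 765, 651]) cube([627, 70, 72]);
translate([53, 123, 651]) cube([70, 642, 72]);
translate([750, 123, 651]) cube([70, 642, 72]);


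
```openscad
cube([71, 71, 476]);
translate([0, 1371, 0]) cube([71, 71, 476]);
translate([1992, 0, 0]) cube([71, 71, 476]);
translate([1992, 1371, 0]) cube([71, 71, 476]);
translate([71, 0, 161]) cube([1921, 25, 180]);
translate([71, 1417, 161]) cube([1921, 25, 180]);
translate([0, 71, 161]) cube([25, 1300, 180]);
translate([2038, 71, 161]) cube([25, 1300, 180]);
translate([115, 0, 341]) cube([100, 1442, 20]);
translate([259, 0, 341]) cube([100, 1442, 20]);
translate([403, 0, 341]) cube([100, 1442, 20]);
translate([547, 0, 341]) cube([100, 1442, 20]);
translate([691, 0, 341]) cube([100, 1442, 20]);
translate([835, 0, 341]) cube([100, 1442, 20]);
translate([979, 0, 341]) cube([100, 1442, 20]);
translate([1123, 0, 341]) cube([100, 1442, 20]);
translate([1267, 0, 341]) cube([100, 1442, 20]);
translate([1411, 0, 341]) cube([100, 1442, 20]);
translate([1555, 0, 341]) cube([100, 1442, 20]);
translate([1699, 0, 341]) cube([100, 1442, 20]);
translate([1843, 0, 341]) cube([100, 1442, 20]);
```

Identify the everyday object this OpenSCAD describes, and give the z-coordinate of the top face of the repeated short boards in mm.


A bed frame. The slat-top height is 361 mm.

Four posts, four rails, and a row of slats — a bed frame. Slats sit on the rails at z = 161 + 180 = 341; with slat thickness 20, the top is 361 mm.


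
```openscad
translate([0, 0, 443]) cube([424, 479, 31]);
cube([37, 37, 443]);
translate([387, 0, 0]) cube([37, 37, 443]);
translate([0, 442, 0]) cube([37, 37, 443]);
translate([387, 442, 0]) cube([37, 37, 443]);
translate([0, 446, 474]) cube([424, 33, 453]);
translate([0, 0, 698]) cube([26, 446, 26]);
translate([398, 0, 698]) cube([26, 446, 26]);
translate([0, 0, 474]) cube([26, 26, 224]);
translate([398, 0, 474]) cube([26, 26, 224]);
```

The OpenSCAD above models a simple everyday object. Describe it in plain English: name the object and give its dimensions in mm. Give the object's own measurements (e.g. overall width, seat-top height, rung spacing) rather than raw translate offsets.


A chair. The seat is a 424×479×31 mm slab with its top at z = 474 mm, on four 37×37 mm corner legs (flush with the seat edges, standing on z = 0). A flat backrest 33 mm thick, 453 mm tall, spans the full seat width and rises from the seat top along its +y edge, rear face flush with the rear of the seat. Two armrests of 26×26 mm section run along each side from the seat's front edge to the front of the backrest, top faces 250 mm above the seat top and outer faces flush with the seat's x-edges; a 26×26 mm post under the front of each armrest stands on the seat at the front corner.


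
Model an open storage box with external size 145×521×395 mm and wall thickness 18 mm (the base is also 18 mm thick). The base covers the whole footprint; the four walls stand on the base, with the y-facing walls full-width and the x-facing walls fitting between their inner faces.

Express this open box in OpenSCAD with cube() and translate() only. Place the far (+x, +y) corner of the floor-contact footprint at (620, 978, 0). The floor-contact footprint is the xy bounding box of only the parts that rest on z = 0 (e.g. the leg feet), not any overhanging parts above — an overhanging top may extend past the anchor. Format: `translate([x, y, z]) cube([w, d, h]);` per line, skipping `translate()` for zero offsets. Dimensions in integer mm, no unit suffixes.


translate([475, 457, 0]) cube([145, 521, 18]);
translate([475, 457, 18]) cube([145, 18, 377]);
translate([475, 960, 18]) cube([145, 18, 377]);
translate([475, 475, 18]) cube([18, 485, 377]);
translate([602, 475, 18]) cube([18, 485, 377]);
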